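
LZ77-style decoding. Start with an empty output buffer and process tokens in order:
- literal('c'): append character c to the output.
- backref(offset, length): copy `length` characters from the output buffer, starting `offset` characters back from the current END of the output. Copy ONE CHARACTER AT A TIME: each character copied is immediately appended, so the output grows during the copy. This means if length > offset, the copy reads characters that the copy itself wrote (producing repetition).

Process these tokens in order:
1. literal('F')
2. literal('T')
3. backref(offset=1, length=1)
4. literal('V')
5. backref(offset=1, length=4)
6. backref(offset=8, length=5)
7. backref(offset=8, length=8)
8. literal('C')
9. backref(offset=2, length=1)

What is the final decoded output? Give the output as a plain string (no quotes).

Token 1: literal('F'). Output: "F"
Token 2: literal('T'). Output: "FT"
Token 3: backref(off=1, len=1). Copied 'T' from pos 1. Output: "FTT"
Token 4: literal('V'). Output: "FTTV"
Token 5: backref(off=1, len=4) (overlapping!). Copied 'VVVV' from pos 3. Output: "FTTVVVVV"
Token 6: backref(off=8, len=5). Copied 'FTTVV' from pos 0. Output: "FTTVVVVVFTTVV"
Token 7: backref(off=8, len=8). Copied 'VVVFTTVV' from pos 5. Output: "FTTVVVVVFTTVVVVVFTTVV"
Token 8: literal('C'). Output: "FTTVVVVVFTTVVVVVFTTVVC"
Token 9: backref(off=2, len=1). Copied 'V' from pos 20. Output: "FTTVVVVVFTTVVVVVFTTVVCV"

Answer: FTTVVVVVFTTVVVVVFTTVVCV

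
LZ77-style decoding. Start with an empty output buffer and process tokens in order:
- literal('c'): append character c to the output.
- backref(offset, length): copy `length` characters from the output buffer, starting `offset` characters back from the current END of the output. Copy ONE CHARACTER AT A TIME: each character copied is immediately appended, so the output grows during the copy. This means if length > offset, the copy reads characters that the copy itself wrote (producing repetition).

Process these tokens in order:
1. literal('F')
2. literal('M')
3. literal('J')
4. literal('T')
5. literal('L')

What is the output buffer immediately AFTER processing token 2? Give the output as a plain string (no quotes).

Token 1: literal('F'). Output: "F"
Token 2: literal('M'). Output: "FM"

Answer: FM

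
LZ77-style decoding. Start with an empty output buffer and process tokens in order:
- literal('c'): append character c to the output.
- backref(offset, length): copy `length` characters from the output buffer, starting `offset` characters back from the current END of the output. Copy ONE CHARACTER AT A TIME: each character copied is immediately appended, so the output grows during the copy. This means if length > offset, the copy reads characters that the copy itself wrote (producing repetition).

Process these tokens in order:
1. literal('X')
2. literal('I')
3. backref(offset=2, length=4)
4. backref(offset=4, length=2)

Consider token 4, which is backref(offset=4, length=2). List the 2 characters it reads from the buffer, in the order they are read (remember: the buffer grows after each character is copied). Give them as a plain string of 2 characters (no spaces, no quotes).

Answer: XI

Derivation:
Token 1: literal('X'). Output: "X"
Token 2: literal('I'). Output: "XI"
Token 3: backref(off=2, len=4) (overlapping!). Copied 'XIXI' from pos 0. Output: "XIXIXI"
Token 4: backref(off=4, len=2). Buffer before: "XIXIXI" (len 6)
  byte 1: read out[2]='X', append. Buffer now: "XIXIXIX"
  byte 2: read out[3]='I', append. Buffer now: "XIXIXIXI"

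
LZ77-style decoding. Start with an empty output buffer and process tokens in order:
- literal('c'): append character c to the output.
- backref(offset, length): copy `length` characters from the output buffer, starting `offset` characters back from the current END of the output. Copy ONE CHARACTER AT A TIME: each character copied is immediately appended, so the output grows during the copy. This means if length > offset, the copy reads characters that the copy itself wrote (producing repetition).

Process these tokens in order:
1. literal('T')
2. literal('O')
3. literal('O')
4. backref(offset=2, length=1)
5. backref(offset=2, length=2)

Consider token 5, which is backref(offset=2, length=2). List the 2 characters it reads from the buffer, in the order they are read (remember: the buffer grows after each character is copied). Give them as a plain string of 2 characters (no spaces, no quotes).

Token 1: literal('T'). Output: "T"
Token 2: literal('O'). Output: "TO"
Token 3: literal('O'). Output: "TOO"
Token 4: backref(off=2, len=1). Copied 'O' from pos 1. Output: "TOOO"
Token 5: backref(off=2, len=2). Buffer before: "TOOO" (len 4)
  byte 1: read out[2]='O', append. Buffer now: "TOOOO"
  byte 2: read out[3]='O', append. Buffer now: "TOOOOO"

Answer: OO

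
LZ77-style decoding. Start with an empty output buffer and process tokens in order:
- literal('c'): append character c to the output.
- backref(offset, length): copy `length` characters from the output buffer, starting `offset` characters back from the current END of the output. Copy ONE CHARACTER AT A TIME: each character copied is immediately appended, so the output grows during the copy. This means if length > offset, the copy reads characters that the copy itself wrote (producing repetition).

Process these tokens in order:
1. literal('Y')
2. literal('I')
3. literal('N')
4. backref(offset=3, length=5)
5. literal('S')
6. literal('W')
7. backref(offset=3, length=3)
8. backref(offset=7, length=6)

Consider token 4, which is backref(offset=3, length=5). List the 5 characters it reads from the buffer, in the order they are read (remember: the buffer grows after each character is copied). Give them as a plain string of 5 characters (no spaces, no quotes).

Answer: YINYI

Derivation:
Token 1: literal('Y'). Output: "Y"
Token 2: literal('I'). Output: "YI"
Token 3: literal('N'). Output: "YIN"
Token 4: backref(off=3, len=5). Buffer before: "YIN" (len 3)
  byte 1: read out[0]='Y', append. Buffer now: "YINY"
  byte 2: read out[1]='I', append. Buffer now: "YINYI"
  byte 3: read out[2]='N', append. Buffer now: "YINYIN"
  byte 4: read out[3]='Y', append. Buffer now: "YINYINY"
  byte 5: read out[4]='I', append. Buffer now: "YINYINYI"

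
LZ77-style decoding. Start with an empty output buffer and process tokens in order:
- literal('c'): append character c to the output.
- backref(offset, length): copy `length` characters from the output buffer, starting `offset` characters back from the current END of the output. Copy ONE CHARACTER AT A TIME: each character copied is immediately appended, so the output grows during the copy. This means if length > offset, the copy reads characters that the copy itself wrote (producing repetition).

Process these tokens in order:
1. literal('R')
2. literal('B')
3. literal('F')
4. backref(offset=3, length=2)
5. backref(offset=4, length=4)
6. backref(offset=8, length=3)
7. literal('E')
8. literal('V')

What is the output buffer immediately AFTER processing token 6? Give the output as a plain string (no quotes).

Token 1: literal('R'). Output: "R"
Token 2: literal('B'). Output: "RB"
Token 3: literal('F'). Output: "RBF"
Token 4: backref(off=3, len=2). Copied 'RB' from pos 0. Output: "RBFRB"
Token 5: backref(off=4, len=4). Copied 'BFRB' from pos 1. Output: "RBFRBBFRB"
Token 6: backref(off=8, len=3). Copied 'BFR' from pos 1. Output: "RBFRBBFRBBFR"

Answer: RBFRBBFRBBFR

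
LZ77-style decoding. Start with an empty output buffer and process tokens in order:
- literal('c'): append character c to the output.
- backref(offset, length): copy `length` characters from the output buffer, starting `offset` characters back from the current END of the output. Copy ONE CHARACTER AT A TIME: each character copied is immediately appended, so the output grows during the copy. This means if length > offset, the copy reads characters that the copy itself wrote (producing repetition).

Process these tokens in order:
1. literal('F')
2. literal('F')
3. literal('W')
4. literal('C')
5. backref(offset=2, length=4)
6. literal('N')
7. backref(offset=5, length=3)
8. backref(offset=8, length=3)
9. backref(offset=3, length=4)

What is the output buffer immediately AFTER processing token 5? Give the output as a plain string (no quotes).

Answer: FFWCWCWC

Derivation:
Token 1: literal('F'). Output: "F"
Token 2: literal('F'). Output: "FF"
Token 3: literal('W'). Output: "FFW"
Token 4: literal('C'). Output: "FFWC"
Token 5: backref(off=2, len=4) (overlapping!). Copied 'WCWC' from pos 2. Output: "FFWCWCWC"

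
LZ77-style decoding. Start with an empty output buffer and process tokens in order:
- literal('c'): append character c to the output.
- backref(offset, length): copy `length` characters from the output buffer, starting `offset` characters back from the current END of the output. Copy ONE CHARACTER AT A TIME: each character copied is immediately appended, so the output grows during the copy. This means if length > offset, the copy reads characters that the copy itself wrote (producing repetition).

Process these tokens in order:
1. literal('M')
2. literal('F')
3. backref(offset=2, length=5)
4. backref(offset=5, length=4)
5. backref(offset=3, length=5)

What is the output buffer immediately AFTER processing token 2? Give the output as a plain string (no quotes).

Answer: MF

Derivation:
Token 1: literal('M'). Output: "M"
Token 2: literal('F'). Output: "MF"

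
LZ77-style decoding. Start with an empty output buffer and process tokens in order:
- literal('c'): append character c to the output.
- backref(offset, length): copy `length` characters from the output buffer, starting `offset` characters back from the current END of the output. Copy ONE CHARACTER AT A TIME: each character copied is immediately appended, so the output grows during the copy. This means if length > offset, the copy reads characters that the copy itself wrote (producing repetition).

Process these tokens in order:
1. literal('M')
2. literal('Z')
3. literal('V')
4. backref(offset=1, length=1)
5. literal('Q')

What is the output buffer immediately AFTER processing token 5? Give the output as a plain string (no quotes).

Answer: MZVVQ

Derivation:
Token 1: literal('M'). Output: "M"
Token 2: literal('Z'). Output: "MZ"
Token 3: literal('V'). Output: "MZV"
Token 4: backref(off=1, len=1). Copied 'V' from pos 2. Output: "MZVV"
Token 5: literal('Q'). Output: "MZVVQ"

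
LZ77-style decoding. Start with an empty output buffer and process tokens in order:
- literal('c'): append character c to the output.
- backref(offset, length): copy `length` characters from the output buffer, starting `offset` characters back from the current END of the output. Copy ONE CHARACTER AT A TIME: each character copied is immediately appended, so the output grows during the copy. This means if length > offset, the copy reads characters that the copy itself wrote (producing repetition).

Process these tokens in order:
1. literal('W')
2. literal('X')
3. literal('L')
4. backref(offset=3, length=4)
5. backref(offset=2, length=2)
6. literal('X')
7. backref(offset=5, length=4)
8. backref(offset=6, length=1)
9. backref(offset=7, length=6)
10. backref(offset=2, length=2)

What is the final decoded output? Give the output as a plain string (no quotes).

Answer: WXLWXLWLWXLWLWWWXLWLWLW

Derivation:
Token 1: literal('W'). Output: "W"
Token 2: literal('X'). Output: "WX"
Token 3: literal('L'). Output: "WXL"
Token 4: backref(off=3, len=4) (overlapping!). Copied 'WXLW' from pos 0. Output: "WXLWXLW"
Token 5: backref(off=2, len=2). Copied 'LW' from pos 5. Output: "WXLWXLWLW"
Token 6: literal('X'). Output: "WXLWXLWLWX"
Token 7: backref(off=5, len=4). Copied 'LWLW' from pos 5. Output: "WXLWXLWLWXLWLW"
Token 8: backref(off=6, len=1). Copied 'W' from pos 8. Output: "WXLWXLWLWXLWLWW"
Token 9: backref(off=7, len=6). Copied 'WXLWLW' from pos 8. Output: "WXLWXLWLWXLWLWWWXLWLW"
Token 10: backref(off=2, len=2). Copied 'LW' from pos 19. Output: "WXLWXLWLWXLWLWWWXLWLWLW"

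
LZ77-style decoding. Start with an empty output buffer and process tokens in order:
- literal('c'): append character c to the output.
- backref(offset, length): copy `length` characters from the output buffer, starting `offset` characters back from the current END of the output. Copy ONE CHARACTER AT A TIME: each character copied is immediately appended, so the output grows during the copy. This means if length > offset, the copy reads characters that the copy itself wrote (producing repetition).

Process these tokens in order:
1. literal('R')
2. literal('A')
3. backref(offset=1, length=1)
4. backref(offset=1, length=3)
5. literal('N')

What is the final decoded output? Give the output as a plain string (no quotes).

Answer: RAAAAAN

Derivation:
Token 1: literal('R'). Output: "R"
Token 2: literal('A'). Output: "RA"
Token 3: backref(off=1, len=1). Copied 'A' from pos 1. Output: "RAA"
Token 4: backref(off=1, len=3) (overlapping!). Copied 'AAA' from pos 2. Output: "RAAAAA"
Token 5: literal('N'). Output: "RAAAAAN"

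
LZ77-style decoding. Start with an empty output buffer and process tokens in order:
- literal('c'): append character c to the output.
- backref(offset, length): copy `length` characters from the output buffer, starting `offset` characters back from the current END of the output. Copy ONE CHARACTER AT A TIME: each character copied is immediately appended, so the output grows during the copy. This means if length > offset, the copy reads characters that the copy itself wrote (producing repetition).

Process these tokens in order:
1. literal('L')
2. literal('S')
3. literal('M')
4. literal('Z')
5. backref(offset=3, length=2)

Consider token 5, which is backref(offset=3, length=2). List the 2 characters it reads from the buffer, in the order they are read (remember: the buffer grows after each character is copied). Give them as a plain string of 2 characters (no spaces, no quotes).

Answer: SM

Derivation:
Token 1: literal('L'). Output: "L"
Token 2: literal('S'). Output: "LS"
Token 3: literal('M'). Output: "LSM"
Token 4: literal('Z'). Output: "LSMZ"
Token 5: backref(off=3, len=2). Buffer before: "LSMZ" (len 4)
  byte 1: read out[1]='S', append. Buffer now: "LSMZS"
  byte 2: read out[2]='M', append. Buffer now: "LSMZSM"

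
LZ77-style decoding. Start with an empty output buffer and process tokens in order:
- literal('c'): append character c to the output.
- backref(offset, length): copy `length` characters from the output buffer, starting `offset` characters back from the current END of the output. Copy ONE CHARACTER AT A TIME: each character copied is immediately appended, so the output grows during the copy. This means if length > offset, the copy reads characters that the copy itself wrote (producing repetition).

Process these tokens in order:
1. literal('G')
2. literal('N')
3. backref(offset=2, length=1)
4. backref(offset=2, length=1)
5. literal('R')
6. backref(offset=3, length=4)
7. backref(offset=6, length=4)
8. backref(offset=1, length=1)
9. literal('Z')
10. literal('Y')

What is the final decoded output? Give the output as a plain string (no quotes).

Answer: GNGNRGNRGNRGNNZY

Derivation:
Token 1: literal('G'). Output: "G"
Token 2: literal('N'). Output: "GN"
Token 3: backref(off=2, len=1). Copied 'G' from pos 0. Output: "GNG"
Token 4: backref(off=2, len=1). Copied 'N' from pos 1. Output: "GNGN"
Token 5: literal('R'). Output: "GNGNR"
Token 6: backref(off=3, len=4) (overlapping!). Copied 'GNRG' from pos 2. Output: "GNGNRGNRG"
Token 7: backref(off=6, len=4). Copied 'NRGN' from pos 3. Output: "GNGNRGNRGNRGN"
Token 8: backref(off=1, len=1). Copied 'N' from pos 12. Output: "GNGNRGNRGNRGNN"
Token 9: literal('Z'). Output: "GNGNRGNRGNRGNNZ"
Token 10: literal('Y'). Output: "GNGNRGNRGNRGNNZY"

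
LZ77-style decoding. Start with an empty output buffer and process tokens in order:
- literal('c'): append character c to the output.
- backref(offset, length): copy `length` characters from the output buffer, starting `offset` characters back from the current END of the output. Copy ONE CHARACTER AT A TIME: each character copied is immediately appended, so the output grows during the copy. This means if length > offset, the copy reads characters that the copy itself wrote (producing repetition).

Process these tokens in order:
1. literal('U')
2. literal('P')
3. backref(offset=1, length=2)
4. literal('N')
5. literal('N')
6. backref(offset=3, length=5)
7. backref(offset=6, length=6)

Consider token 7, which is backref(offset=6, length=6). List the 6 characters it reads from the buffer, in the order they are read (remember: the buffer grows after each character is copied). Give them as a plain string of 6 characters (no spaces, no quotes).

Answer: NPNNPN

Derivation:
Token 1: literal('U'). Output: "U"
Token 2: literal('P'). Output: "UP"
Token 3: backref(off=1, len=2) (overlapping!). Copied 'PP' from pos 1. Output: "UPPP"
Token 4: literal('N'). Output: "UPPPN"
Token 5: literal('N'). Output: "UPPPNN"
Token 6: backref(off=3, len=5) (overlapping!). Copied 'PNNPN' from pos 3. Output: "UPPPNNPNNPN"
Token 7: backref(off=6, len=6). Buffer before: "UPPPNNPNNPN" (len 11)
  byte 1: read out[5]='N', append. Buffer now: "UPPPNNPNNPNN"
  byte 2: read out[6]='P', append. Buffer now: "UPPPNNPNNPNNP"
  byte 3: read out[7]='N', append. Buffer now: "UPPPNNPNNPNNPN"
  byte 4: read out[8]='N', append. Buffer now: "UPPPNNPNNPNNPNN"
  byte 5: read out[9]='P', append. Buffer now: "UPPPNNPNNPNNPNNP"
  byte 6: read out[10]='N', append. Buffer now: "UPPPNNPNNPNNPNNPN"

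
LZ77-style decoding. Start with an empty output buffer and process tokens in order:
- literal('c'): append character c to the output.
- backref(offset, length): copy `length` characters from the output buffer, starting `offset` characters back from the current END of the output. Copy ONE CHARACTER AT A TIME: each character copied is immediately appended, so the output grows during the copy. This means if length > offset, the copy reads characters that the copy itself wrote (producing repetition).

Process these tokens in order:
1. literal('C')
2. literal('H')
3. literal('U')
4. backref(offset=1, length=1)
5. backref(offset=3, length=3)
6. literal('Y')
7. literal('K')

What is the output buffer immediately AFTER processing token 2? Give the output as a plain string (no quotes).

Answer: CH

Derivation:
Token 1: literal('C'). Output: "C"
Token 2: literal('H'). Output: "CH"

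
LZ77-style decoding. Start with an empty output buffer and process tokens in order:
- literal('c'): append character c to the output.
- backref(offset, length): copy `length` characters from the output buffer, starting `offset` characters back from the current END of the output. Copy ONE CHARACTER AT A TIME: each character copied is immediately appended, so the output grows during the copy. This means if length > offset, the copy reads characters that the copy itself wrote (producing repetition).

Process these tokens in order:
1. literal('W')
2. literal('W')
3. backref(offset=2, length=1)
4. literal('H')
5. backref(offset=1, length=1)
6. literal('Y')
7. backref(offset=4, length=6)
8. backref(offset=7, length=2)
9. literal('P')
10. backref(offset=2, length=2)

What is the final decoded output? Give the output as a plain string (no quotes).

Token 1: literal('W'). Output: "W"
Token 2: literal('W'). Output: "WW"
Token 3: backref(off=2, len=1). Copied 'W' from pos 0. Output: "WWW"
Token 4: literal('H'). Output: "WWWH"
Token 5: backref(off=1, len=1). Copied 'H' from pos 3. Output: "WWWHH"
Token 6: literal('Y'). Output: "WWWHHY"
Token 7: backref(off=4, len=6) (overlapping!). Copied 'WHHYWH' from pos 2. Output: "WWWHHYWHHYWH"
Token 8: backref(off=7, len=2). Copied 'YW' from pos 5. Output: "WWWHHYWHHYWHYW"
Token 9: literal('P'). Output: "WWWHHYWHHYWHYWP"
Token 10: backref(off=2, len=2). Copied 'WP' from pos 13. Output: "WWWHHYWHHYWHYWPWP"

Answer: WWWHHYWHHYWHYWPWP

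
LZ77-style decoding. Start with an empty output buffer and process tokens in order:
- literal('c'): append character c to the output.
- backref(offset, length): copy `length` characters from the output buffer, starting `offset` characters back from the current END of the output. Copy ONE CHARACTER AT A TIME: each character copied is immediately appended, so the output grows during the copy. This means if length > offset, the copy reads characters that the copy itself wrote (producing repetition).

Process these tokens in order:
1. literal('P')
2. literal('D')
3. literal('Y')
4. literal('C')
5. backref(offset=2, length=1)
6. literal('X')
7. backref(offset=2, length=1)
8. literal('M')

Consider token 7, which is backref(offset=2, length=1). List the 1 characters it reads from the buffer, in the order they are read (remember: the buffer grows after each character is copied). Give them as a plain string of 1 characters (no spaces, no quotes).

Token 1: literal('P'). Output: "P"
Token 2: literal('D'). Output: "PD"
Token 3: literal('Y'). Output: "PDY"
Token 4: literal('C'). Output: "PDYC"
Token 5: backref(off=2, len=1). Copied 'Y' from pos 2. Output: "PDYCY"
Token 6: literal('X'). Output: "PDYCYX"
Token 7: backref(off=2, len=1). Buffer before: "PDYCYX" (len 6)
  byte 1: read out[4]='Y', append. Buffer now: "PDYCYXY"

Answer: Y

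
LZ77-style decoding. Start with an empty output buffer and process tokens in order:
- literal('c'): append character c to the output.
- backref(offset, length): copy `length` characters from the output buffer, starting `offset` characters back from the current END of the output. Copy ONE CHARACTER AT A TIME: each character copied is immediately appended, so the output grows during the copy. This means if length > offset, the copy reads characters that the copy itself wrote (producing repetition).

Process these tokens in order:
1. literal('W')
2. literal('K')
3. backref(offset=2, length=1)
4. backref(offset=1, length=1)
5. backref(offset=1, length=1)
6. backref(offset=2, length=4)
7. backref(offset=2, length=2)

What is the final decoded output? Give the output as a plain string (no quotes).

Token 1: literal('W'). Output: "W"
Token 2: literal('K'). Output: "WK"
Token 3: backref(off=2, len=1). Copied 'W' from pos 0. Output: "WKW"
Token 4: backref(off=1, len=1). Copied 'W' from pos 2. Output: "WKWW"
Token 5: backref(off=1, len=1). Copied 'W' from pos 3. Output: "WKWWW"
Token 6: backref(off=2, len=4) (overlapping!). Copied 'WWWW' from pos 3. Output: "WKWWWWWWW"
Token 7: backref(off=2, len=2). Copied 'WW' from pos 7. Output: "WKWWWWWWWWW"

Answer: WKWWWWWWWWW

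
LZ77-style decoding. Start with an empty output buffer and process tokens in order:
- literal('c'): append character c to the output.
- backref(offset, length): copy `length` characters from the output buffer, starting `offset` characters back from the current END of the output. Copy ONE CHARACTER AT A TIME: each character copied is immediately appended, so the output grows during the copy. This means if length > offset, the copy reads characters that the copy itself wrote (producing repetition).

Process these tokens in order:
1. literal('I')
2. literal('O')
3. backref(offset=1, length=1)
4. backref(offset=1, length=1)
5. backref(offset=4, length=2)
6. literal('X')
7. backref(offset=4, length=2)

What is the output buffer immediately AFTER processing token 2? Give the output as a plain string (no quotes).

Answer: IO

Derivation:
Token 1: literal('I'). Output: "I"
Token 2: literal('O'). Output: "IO"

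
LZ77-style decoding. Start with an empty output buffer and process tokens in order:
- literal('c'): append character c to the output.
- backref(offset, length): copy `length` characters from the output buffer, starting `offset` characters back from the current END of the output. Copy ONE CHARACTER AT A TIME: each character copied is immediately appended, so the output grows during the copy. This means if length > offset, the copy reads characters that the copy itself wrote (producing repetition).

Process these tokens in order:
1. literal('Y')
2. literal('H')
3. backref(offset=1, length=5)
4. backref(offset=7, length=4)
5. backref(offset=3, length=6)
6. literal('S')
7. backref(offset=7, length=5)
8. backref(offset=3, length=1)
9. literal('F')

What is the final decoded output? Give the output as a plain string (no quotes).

Answer: YHHHHHHYHHHHHHHHHSHHHHHHF

Derivation:
Token 1: literal('Y'). Output: "Y"
Token 2: literal('H'). Output: "YH"
Token 3: backref(off=1, len=5) (overlapping!). Copied 'HHHHH' from pos 1. Output: "YHHHHHH"
Token 4: backref(off=7, len=4). Copied 'YHHH' from pos 0. Output: "YHHHHHHYHHH"
Token 5: backref(off=3, len=6) (overlapping!). Copied 'HHHHHH' from pos 8. Output: "YHHHHHHYHHHHHHHHH"
Token 6: literal('S'). Output: "YHHHHHHYHHHHHHHHHS"
Token 7: backref(off=7, len=5). Copied 'HHHHH' from pos 11. Output: "YHHHHHHYHHHHHHHHHSHHHHH"
Token 8: backref(off=3, len=1). Copied 'H' from pos 20. Output: "YHHHHHHYHHHHHHHHHSHHHHHH"
Token 9: literal('F'). Output: "YHHHHHHYHHHHHHHHHSHHHHHHF"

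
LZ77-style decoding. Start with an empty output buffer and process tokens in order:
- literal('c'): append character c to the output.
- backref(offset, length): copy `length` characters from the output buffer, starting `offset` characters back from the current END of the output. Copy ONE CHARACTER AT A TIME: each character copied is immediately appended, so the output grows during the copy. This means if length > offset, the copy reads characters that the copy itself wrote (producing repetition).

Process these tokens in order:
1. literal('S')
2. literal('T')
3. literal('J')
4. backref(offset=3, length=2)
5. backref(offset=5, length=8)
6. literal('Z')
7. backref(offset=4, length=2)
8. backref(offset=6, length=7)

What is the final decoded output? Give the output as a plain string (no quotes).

Token 1: literal('S'). Output: "S"
Token 2: literal('T'). Output: "ST"
Token 3: literal('J'). Output: "STJ"
Token 4: backref(off=3, len=2). Copied 'ST' from pos 0. Output: "STJST"
Token 5: backref(off=5, len=8) (overlapping!). Copied 'STJSTSTJ' from pos 0. Output: "STJSTSTJSTSTJ"
Token 6: literal('Z'). Output: "STJSTSTJSTSTJZ"
Token 7: backref(off=4, len=2). Copied 'ST' from pos 10. Output: "STJSTSTJSTSTJZST"
Token 8: backref(off=6, len=7) (overlapping!). Copied 'STJZSTS' from pos 10. Output: "STJSTSTJSTSTJZSTSTJZSTS"

Answer: STJSTSTJSTSTJZSTSTJZSTS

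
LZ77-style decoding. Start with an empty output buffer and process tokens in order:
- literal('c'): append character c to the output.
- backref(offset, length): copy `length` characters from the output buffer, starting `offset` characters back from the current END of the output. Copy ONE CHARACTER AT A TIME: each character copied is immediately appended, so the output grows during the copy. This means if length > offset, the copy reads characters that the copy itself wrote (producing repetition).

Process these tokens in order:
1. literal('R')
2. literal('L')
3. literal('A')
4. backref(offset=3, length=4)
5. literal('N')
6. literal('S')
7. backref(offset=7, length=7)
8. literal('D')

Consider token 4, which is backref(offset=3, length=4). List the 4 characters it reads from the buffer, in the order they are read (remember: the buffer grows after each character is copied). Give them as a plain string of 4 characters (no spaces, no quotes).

Answer: RLAR

Derivation:
Token 1: literal('R'). Output: "R"
Token 2: literal('L'). Output: "RL"
Token 3: literal('A'). Output: "RLA"
Token 4: backref(off=3, len=4). Buffer before: "RLA" (len 3)
  byte 1: read out[0]='R', append. Buffer now: "RLAR"
  byte 2: read out[1]='L', append. Buffer now: "RLARL"
  byte 3: read out[2]='A', append. Buffer now: "RLARLA"
  byte 4: read out[3]='R', append. Buffer now: "RLARLAR"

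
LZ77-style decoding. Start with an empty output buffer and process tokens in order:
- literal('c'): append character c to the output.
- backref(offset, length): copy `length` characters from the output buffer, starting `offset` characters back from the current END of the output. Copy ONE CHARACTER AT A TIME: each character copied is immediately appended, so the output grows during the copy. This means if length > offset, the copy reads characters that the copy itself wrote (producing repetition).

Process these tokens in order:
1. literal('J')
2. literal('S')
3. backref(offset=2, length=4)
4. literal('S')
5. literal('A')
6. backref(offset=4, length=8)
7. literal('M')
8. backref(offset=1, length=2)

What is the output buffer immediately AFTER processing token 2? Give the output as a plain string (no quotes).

Answer: JS

Derivation:
Token 1: literal('J'). Output: "J"
Token 2: literal('S'). Output: "JS"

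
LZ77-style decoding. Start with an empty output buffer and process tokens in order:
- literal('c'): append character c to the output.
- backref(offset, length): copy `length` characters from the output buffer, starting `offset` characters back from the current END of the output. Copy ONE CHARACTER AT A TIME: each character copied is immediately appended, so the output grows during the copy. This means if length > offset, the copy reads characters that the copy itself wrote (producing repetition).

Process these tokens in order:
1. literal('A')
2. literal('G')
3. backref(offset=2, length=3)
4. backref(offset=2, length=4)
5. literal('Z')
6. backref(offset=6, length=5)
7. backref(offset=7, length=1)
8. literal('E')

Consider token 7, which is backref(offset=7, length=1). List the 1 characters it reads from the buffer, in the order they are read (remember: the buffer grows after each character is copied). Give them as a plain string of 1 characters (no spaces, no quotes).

Answer: A

Derivation:
Token 1: literal('A'). Output: "A"
Token 2: literal('G'). Output: "AG"
Token 3: backref(off=2, len=3) (overlapping!). Copied 'AGA' from pos 0. Output: "AGAGA"
Token 4: backref(off=2, len=4) (overlapping!). Copied 'GAGA' from pos 3. Output: "AGAGAGAGA"
Token 5: literal('Z'). Output: "AGAGAGAGAZ"
Token 6: backref(off=6, len=5). Copied 'AGAGA' from pos 4. Output: "AGAGAGAGAZAGAGA"
Token 7: backref(off=7, len=1). Buffer before: "AGAGAGAGAZAGAGA" (len 15)
  byte 1: read out[8]='A', append. Buffer now: "AGAGAGAGAZAGAGAA"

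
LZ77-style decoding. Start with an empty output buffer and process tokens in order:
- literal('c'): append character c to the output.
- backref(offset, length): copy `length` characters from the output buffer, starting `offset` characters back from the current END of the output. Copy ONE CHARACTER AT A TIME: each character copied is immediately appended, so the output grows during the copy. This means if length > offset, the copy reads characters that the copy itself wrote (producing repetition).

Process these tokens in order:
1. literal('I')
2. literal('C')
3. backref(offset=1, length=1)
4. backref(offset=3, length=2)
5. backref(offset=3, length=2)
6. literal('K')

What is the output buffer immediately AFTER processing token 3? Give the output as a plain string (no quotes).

Answer: ICC

Derivation:
Token 1: literal('I'). Output: "I"
Token 2: literal('C'). Output: "IC"
Token 3: backref(off=1, len=1). Copied 'C' from pos 1. Output: "ICC"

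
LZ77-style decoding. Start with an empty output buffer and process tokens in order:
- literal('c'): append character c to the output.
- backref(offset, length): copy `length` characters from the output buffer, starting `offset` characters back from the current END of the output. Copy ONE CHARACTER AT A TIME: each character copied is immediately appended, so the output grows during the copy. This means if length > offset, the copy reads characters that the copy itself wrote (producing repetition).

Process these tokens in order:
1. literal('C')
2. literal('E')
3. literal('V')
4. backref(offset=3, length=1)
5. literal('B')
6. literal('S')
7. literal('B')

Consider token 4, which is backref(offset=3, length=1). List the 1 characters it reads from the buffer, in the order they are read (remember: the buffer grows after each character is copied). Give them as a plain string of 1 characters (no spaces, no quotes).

Answer: C

Derivation:
Token 1: literal('C'). Output: "C"
Token 2: literal('E'). Output: "CE"
Token 3: literal('V'). Output: "CEV"
Token 4: backref(off=3, len=1). Buffer before: "CEV" (len 3)
  byte 1: read out[0]='C', append. Buffer now: "CEVC"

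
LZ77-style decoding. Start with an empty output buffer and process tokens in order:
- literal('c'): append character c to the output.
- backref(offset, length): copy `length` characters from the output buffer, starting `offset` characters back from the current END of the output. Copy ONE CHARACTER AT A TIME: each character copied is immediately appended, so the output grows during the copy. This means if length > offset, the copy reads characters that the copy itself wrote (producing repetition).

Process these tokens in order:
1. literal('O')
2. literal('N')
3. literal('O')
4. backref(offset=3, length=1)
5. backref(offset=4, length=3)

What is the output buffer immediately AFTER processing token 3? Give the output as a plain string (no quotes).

Token 1: literal('O'). Output: "O"
Token 2: literal('N'). Output: "ON"
Token 3: literal('O'). Output: "ONO"

Answer: ONO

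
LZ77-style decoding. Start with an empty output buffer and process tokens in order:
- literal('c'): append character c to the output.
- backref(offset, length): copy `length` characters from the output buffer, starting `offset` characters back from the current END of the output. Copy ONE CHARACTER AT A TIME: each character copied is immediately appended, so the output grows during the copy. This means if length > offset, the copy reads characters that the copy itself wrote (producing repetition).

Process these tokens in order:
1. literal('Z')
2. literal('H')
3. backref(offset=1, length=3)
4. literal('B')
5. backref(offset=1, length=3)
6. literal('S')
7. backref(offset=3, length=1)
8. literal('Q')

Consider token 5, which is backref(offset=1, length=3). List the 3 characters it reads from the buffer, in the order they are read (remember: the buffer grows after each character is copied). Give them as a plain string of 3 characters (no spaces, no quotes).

Token 1: literal('Z'). Output: "Z"
Token 2: literal('H'). Output: "ZH"
Token 3: backref(off=1, len=3) (overlapping!). Copied 'HHH' from pos 1. Output: "ZHHHH"
Token 4: literal('B'). Output: "ZHHHHB"
Token 5: backref(off=1, len=3). Buffer before: "ZHHHHB" (len 6)
  byte 1: read out[5]='B', append. Buffer now: "ZHHHHBB"
  byte 2: read out[6]='B', append. Buffer now: "ZHHHHBBB"
  byte 3: read out[7]='B', append. Buffer now: "ZHHHHBBBB"

Answer: BBB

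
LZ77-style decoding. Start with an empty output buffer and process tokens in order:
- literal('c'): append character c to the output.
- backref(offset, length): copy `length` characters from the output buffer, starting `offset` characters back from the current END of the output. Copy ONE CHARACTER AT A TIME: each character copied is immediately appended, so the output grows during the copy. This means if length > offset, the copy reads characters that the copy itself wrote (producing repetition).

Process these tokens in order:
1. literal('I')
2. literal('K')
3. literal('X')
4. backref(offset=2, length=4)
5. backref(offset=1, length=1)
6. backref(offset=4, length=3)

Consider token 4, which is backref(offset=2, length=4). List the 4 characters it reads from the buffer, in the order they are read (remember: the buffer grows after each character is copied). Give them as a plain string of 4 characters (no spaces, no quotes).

Token 1: literal('I'). Output: "I"
Token 2: literal('K'). Output: "IK"
Token 3: literal('X'). Output: "IKX"
Token 4: backref(off=2, len=4). Buffer before: "IKX" (len 3)
  byte 1: read out[1]='K', append. Buffer now: "IKXK"
  byte 2: read out[2]='X', append. Buffer now: "IKXKX"
  byte 3: read out[3]='K', append. Buffer now: "IKXKXK"
  byte 4: read out[4]='X', append. Buffer now: "IKXKXKX"

Answer: KXKX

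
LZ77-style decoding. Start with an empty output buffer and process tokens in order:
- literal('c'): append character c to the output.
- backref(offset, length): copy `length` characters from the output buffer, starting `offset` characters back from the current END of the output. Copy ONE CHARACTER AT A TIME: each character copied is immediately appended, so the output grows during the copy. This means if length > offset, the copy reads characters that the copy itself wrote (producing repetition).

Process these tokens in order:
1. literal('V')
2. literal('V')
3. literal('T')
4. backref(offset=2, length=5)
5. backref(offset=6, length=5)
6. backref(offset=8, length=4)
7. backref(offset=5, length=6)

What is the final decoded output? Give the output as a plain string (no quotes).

Answer: VVTVTVTVTVTVTVTVTTVTVTT

Derivation:
Token 1: literal('V'). Output: "V"
Token 2: literal('V'). Output: "VV"
Token 3: literal('T'). Output: "VVT"
Token 4: backref(off=2, len=5) (overlapping!). Copied 'VTVTV' from pos 1. Output: "VVTVTVTV"
Token 5: backref(off=6, len=5). Copied 'TVTVT' from pos 2. Output: "VVTVTVTVTVTVT"
Token 6: backref(off=8, len=4). Copied 'VTVT' from pos 5. Output: "VVTVTVTVTVTVTVTVT"
Token 7: backref(off=5, len=6) (overlapping!). Copied 'TVTVTT' from pos 12. Output: "VVTVTVTVTVTVTVTVTTVTVTT"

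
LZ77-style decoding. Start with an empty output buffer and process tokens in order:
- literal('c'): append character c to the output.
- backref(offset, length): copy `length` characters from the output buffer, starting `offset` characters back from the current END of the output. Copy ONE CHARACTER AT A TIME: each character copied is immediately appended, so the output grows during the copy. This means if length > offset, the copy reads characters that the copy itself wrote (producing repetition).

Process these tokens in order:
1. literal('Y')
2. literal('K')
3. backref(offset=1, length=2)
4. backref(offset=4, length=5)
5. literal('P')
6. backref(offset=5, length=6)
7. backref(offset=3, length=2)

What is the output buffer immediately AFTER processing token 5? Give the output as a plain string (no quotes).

Answer: YKKKYKKKYP

Derivation:
Token 1: literal('Y'). Output: "Y"
Token 2: literal('K'). Output: "YK"
Token 3: backref(off=1, len=2) (overlapping!). Copied 'KK' from pos 1. Output: "YKKK"
Token 4: backref(off=4, len=5) (overlapping!). Copied 'YKKKY' from pos 0. Output: "YKKKYKKKY"
Token 5: literal('P'). Output: "YKKKYKKKYP"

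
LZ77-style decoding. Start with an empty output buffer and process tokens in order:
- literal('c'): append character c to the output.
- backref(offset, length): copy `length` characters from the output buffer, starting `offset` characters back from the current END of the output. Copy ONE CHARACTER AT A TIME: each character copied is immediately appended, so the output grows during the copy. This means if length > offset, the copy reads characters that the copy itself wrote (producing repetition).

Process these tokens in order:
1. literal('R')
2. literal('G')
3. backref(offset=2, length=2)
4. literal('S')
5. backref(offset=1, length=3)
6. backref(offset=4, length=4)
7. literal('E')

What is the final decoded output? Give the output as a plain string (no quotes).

Token 1: literal('R'). Output: "R"
Token 2: literal('G'). Output: "RG"
Token 3: backref(off=2, len=2). Copied 'RG' from pos 0. Output: "RGRG"
Token 4: literal('S'). Output: "RGRGS"
Token 5: backref(off=1, len=3) (overlapping!). Copied 'SSS' from pos 4. Output: "RGRGSSSS"
Token 6: backref(off=4, len=4). Copied 'SSSS' from pos 4. Output: "RGRGSSSSSSSS"
Token 7: literal('E'). Output: "RGRGSSSSSSSSE"

Answer: RGRGSSSSSSSSE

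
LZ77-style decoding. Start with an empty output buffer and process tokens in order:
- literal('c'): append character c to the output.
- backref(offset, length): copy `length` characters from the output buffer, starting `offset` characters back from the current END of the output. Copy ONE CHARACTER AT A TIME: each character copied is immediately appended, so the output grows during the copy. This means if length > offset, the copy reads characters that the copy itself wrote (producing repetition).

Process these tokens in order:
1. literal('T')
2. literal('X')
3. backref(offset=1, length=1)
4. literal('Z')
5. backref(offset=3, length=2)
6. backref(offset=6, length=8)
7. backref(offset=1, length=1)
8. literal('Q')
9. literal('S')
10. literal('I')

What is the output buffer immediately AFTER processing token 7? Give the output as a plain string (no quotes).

Answer: TXXZXXTXXZXXTXX

Derivation:
Token 1: literal('T'). Output: "T"
Token 2: literal('X'). Output: "TX"
Token 3: backref(off=1, len=1). Copied 'X' from pos 1. Output: "TXX"
Token 4: literal('Z'). Output: "TXXZ"
Token 5: backref(off=3, len=2). Copied 'XX' from pos 1. Output: "TXXZXX"
Token 6: backref(off=6, len=8) (overlapping!). Copied 'TXXZXXTX' from pos 0. Output: "TXXZXXTXXZXXTX"
Token 7: backref(off=1, len=1). Copied 'X' from pos 13. Output: "TXXZXXTXXZXXTXX"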